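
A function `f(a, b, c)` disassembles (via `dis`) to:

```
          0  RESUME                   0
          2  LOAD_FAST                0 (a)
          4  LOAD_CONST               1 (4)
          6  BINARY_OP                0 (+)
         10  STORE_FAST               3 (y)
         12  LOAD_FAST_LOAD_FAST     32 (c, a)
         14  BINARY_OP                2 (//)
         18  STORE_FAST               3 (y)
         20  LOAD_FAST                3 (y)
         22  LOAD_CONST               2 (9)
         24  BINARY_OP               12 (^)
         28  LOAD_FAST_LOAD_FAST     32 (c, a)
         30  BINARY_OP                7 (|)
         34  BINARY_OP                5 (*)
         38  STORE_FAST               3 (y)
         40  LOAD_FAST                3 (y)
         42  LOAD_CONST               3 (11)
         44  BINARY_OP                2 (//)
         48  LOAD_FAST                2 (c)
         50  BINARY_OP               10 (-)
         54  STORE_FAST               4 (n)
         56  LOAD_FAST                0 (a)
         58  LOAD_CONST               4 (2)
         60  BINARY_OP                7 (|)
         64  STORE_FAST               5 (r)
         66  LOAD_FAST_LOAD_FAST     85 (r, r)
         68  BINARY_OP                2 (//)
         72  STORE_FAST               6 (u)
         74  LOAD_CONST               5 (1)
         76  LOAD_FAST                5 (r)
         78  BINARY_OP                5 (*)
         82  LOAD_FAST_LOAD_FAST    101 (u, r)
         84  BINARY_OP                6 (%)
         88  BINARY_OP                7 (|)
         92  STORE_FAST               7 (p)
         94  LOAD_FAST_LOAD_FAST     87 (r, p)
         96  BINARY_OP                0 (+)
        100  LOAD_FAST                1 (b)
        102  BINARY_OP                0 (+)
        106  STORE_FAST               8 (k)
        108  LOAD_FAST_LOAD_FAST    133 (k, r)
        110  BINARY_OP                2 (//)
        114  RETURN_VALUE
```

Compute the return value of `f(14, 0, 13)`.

LOAD_FAST a → push 14. Stack: [14]
LOAD_CONST → push 4. Stack: [14, 4]
BINARY_OP + → 14 + 4 = 18. Stack: [18]
STORE_FAST y → y=18. Stack: []
LOAD_FAST_LOAD_FAST c,a → push 13,14. Stack: [13, 14]
BINARY_OP // → 13 // 14 = 0. Stack: [0]
STORE_FAST y → y=0. Stack: []
LOAD_FAST y → push 0. Stack: [0]
LOAD_CONST → push 9. Stack: [0, 9]
BINARY_OP ^ → 0 ^ 9 = 9. Stack: [9]
LOAD_FAST_LOAD_FAST c,a → push 13,14. Stack: [9, 13, 14]
BINARY_OP | → 13 | 14 = 15. Stack: [9, 15]
BINARY_OP * → 9 * 15 = 135. Stack: [135]
STORE_FAST y → y=135. Stack: []
LOAD_FAST y → push 135. Stack: [135]
LOAD_CONST → push 11. Stack: [135, 11]
BINARY_OP // → 135 // 11 = 12. Stack: [12]
LOAD_FAST c → push 13. Stack: [12, 13]
BINARY_OP - → 12 - 13 = -1. Stack: [-1]
STORE_FAST n → n=-1. Stack: []
LOAD_FAST a → push 14. Stack: [14]
LOAD_CONST → push 2. Stack: [14, 2]
BINARY_OP | → 14 | 2 = 14. Stack: [14]
STORE_FAST r → r=14. Stack: []
LOAD_FAST_LOAD_FAST r,r → push 14,14. Stack: [14, 14]
BINARY_OP // → 14 // 14 = 1. Stack: [1]
STORE_FAST u → u=1. Stack: []
LOAD_CONST → push 1. Stack: [1]
LOAD_FAST r → push 14. Stack: [1, 14]
BINARY_OP * → 1 * 14 = 14. Stack: [14]
LOAD_FAST_LOAD_FAST u,r → push 1,14. Stack: [14, 1, 14]
BINARY_OP % → 1 % 14 = 1. Stack: [14, 1]
BINARY_OP | → 14 | 1 = 15. Stack: [15]
STORE_FAST p → p=15. Stack: []
LOAD_FAST_LOAD_FAST r,p → push 14,15. Stack: [14, 15]
BINARY_OP + → 14 + 15 = 29. Stack: [29]
LOAD_FAST b → push 0. Stack: [29, 0]
BINARY_OP + → 29 + 0 = 29. Stack: [29]
STORE_FAST k → k=29. Stack: []
LOAD_FAST_LOAD_FAST k,r → push 29,14. Stack: [29, 14]
BINARY_OP // → 29 // 14 = 2. Stack: [2]
RETURN_VALUE → return 2.

2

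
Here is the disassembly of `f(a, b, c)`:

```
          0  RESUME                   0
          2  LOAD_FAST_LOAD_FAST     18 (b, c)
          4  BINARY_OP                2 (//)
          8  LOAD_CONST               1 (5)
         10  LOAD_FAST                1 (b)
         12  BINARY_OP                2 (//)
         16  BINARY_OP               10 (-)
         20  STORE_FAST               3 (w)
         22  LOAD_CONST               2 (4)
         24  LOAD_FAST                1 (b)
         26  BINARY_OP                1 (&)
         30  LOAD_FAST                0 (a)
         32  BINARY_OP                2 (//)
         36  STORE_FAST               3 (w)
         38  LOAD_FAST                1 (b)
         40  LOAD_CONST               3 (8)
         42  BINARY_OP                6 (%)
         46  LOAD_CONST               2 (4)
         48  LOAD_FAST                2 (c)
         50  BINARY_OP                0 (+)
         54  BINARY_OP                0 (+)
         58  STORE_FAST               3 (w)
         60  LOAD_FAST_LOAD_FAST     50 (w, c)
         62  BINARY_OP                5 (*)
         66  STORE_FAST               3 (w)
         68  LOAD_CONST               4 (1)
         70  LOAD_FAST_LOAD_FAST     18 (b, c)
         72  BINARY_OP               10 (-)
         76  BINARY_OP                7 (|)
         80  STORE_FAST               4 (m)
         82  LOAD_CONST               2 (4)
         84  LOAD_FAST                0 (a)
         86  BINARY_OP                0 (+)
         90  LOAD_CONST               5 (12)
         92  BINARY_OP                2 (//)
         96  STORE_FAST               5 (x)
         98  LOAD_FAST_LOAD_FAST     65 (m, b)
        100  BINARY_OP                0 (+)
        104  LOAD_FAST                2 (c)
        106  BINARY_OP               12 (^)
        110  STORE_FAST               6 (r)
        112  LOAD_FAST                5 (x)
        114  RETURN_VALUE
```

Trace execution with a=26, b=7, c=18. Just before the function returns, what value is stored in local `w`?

LOAD_FAST_LOAD_FAST b,c → push 7,18. Stack: [7, 18]
BINARY_OP // → 7 // 18 = 0. Stack: [0]
LOAD_CONST → push 5. Stack: [0, 5]
LOAD_FAST b → push 7. Stack: [0, 5, 7]
BINARY_OP // → 5 // 7 = 0. Stack: [0, 0]
BINARY_OP - → 0 - 0 = 0. Stack: [0]
STORE_FAST w → w=0. Stack: []
LOAD_CONST → push 4. Stack: [4]
LOAD_FAST b → push 7. Stack: [4, 7]
BINARY_OP & → 4 & 7 = 4. Stack: [4]
LOAD_FAST a → push 26. Stack: [4, 26]
BINARY_OP // → 4 // 26 = 0. Stack: [0]
STORE_FAST w → w=0. Stack: []
LOAD_FAST b → push 7. Stack: [7]
LOAD_CONST → push 8. Stack: [7, 8]
BINARY_OP % → 7 % 8 = 7. Stack: [7]
LOAD_CONST → push 4. Stack: [7, 4]
LOAD_FAST c → push 18. Stack: [7, 4, 18]
BINARY_OP + → 4 + 18 = 22. Stack: [7, 22]
BINARY_OP + → 7 + 22 = 29. Stack: [29]
STORE_FAST w → w=29. Stack: []
LOAD_FAST_LOAD_FAST w,c → push 29,18. Stack: [29, 18]
BINARY_OP * → 29 * 18 = 522. Stack: [522]
STORE_FAST w → w=522. Stack: []
LOAD_CONST → push 1. Stack: [1]
LOAD_FAST_LOAD_FAST b,c → push 7,18. Stack: [1, 7, 18]
BINARY_OP - → 7 - 18 = -11. Stack: [1, -11]
BINARY_OP | → 1 | -11 = -11. Stack: [-11]
STORE_FAST m → m=-11. Stack: []
LOAD_CONST → push 4. Stack: [4]
LOAD_FAST a → push 26. Stack: [4, 26]
BINARY_OP + → 4 + 26 = 30. Stack: [30]
LOAD_CONST → push 12. Stack: [30, 12]
BINARY_OP // → 30 // 12 = 2. Stack: [2]
STORE_FAST x → x=2. Stack: []
LOAD_FAST_LOAD_FAST m,b → push -11,7. Stack: [-11, 7]
BINARY_OP + → -11 + 7 = -4. Stack: [-4]
LOAD_FAST c → push 18. Stack: [-4, 18]
BINARY_OP ^ → -4 ^ 18 = -18. Stack: [-18]
STORE_FAST r → r=-18. Stack: []
LOAD_FAST x → push 2. Stack: [2]
RETURN_VALUE → return 2.

522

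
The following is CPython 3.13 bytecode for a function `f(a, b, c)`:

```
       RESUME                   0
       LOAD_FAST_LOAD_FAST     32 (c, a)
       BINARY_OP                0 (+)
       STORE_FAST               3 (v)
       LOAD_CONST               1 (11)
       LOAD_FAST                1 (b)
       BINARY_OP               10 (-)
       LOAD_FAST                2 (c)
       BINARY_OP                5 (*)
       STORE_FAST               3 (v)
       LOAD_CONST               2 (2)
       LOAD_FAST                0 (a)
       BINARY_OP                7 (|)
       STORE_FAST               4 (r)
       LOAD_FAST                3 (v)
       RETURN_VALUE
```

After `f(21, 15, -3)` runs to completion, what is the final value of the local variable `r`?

LOAD_FAST_LOAD_FAST c,a → push -3,21. Stack: [-3, 21]
BINARY_OP + → -3 + 21 = 18. Stack: [18]
STORE_FAST v → v=18. Stack: []
LOAD_CONST → push 11. Stack: [11]
LOAD_FAST b → push 15. Stack: [11, 15]
BINARY_OP - → 11 - 15 = -4. Stack: [-4]
LOAD_FAST c → push -3. Stack: [-4, -3]
BINARY_OP * → -4 * -3 = 12. Stack: [12]
STORE_FAST v → v=12. Stack: []
LOAD_CONST → push 2. Stack: [2]
LOAD_FAST a → push 21. Stack: [2, 21]
BINARY_OP | → 2 | 21 = 23. Stack: [23]
STORE_FAST r → r=23. Stack: []
LOAD_FAST v → push 12. Stack: [12]
RETURN_VALUE → return 12.

23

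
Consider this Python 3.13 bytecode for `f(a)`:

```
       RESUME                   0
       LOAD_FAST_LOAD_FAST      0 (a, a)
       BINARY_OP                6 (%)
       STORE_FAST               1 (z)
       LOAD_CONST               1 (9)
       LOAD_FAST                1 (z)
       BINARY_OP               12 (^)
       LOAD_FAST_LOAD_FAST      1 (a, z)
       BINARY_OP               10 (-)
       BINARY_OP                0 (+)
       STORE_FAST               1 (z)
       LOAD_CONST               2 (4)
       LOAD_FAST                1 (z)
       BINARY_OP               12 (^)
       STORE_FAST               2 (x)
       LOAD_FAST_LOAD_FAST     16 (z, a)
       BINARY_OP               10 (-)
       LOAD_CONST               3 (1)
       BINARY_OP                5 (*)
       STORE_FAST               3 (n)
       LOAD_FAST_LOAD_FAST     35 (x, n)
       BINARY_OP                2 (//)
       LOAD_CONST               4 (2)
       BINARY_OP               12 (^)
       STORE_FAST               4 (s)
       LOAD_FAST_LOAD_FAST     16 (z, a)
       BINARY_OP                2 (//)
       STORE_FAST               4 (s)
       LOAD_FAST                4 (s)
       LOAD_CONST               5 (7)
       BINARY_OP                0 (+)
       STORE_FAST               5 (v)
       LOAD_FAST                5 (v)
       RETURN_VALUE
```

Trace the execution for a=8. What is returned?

LOAD_FAST_LOAD_FAST a,a → push 8,8. Stack: [8, 8]
BINARY_OP % → 8 % 8 = 0. Stack: [0]
STORE_FAST z → z=0. Stack: []
LOAD_CONST → push 9. Stack: [9]
LOAD_FAST z → push 0. Stack: [9, 0]
BINARY_OP ^ → 9 ^ 0 = 9. Stack: [9]
LOAD_FAST_LOAD_FAST a,z → push 8,0. Stack: [9, 8, 0]
BINARY_OP - → 8 - 0 = 8. Stack: [9, 8]
BINARY_OP + → 9 + 8 = 17. Stack: [17]
STORE_FAST z → z=17. Stack: []
LOAD_CONST → push 4. Stack: [4]
LOAD_FAST z → push 17. Stack: [4, 17]
BINARY_OP ^ → 4 ^ 17 = 21. Stack: [21]
STORE_FAST x → x=21. Stack: []
LOAD_FAST_LOAD_FAST z,a → push 17,8. Stack: [17, 8]
BINARY_OP - → 17 - 8 = 9. Stack: [9]
LOAD_CONST → push 1. Stack: [9, 1]
BINARY_OP * → 9 * 1 = 9. Stack: [9]
STORE_FAST n → n=9. Stack: []
LOAD_FAST_LOAD_FAST x,n → push 21,9. Stack: [21, 9]
BINARY_OP // → 21 // 9 = 2. Stack: [2]
LOAD_CONST → push 2. Stack: [2, 2]
BINARY_OP ^ → 2 ^ 2 = 0. Stack: [0]
STORE_FAST s → s=0. Stack: []
LOAD_FAST_LOAD_FAST z,a → push 17,8. Stack: [17, 8]
BINARY_OP // → 17 // 8 = 2. Stack: [2]
STORE_FAST s → s=2. Stack: []
LOAD_FAST s → push 2. Stack: [2]
LOAD_CONST → push 7. Stack: [2, 7]
BINARY_OP + → 2 + 7 = 9. Stack: [9]
STORE_FAST v → v=9. Stack: []
LOAD_FAST v → push 9. Stack: [9]
RETURN_VALUE → return 9.

9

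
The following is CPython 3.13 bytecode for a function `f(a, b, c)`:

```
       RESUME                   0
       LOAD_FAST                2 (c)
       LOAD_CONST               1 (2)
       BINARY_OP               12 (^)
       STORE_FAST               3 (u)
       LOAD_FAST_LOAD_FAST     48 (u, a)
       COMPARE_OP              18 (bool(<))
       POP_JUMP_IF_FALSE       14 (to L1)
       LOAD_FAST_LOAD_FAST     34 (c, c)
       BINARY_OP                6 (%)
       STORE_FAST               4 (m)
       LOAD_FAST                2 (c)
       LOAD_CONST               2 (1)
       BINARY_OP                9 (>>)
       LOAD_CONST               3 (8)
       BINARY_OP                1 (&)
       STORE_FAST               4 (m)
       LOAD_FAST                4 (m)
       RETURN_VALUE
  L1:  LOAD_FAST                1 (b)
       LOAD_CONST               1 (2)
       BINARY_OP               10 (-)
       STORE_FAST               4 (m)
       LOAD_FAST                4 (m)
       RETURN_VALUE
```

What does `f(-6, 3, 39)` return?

LOAD_FAST c → push 39. Stack: [39]
LOAD_CONST → push 2. Stack: [39, 2]
BINARY_OP ^ → 39 ^ 2 = 37. Stack: [37]
STORE_FAST u → u=37. Stack: []
LOAD_FAST_LOAD_FAST u,a → push 37,-6. Stack: [37, -6]
COMPARE_OP bool(<) → 37 vs -6 = False. Stack: [False]
POP_JUMP_IF_FALSE → pop False; jump. Stack: []
LOAD_FAST b → push 3. Stack: [3]
LOAD_CONST → push 2. Stack: [3, 2]
BINARY_OP - → 3 - 2 = 1. Stack: [1]
STORE_FAST m → m=1. Stack: []
LOAD_FAST m → push 1. Stack: [1]
RETURN_VALUE → return 1.

1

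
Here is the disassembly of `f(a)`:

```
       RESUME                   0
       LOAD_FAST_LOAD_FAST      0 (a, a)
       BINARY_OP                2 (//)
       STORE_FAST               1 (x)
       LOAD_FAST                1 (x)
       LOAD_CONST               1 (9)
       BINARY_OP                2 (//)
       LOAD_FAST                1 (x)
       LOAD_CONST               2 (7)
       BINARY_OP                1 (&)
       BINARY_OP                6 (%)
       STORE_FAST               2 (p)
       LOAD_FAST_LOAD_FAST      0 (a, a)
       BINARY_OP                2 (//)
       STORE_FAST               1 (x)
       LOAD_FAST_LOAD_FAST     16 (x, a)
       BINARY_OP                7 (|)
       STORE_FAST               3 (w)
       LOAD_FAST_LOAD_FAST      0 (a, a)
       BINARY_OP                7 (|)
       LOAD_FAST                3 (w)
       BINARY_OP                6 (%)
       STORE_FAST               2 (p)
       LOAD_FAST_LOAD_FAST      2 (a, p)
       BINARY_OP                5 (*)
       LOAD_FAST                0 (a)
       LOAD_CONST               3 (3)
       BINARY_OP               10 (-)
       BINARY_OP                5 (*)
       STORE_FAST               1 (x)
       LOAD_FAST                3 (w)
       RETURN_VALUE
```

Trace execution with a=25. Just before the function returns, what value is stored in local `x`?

0

LOAD_FAST_LOAD_FAST a,a → push 25,25. Stack: [25, 25]
BINARY_OP // → 25 // 25 = 1. Stack: [1]
STORE_FAST x → x=1. Stack: []
LOAD_FAST x → push 1. Stack: [1]
LOAD_CONST → push 9. Stack: [1, 9]
BINARY_OP // → 1 // 9 = 0. Stack: [0]
LOAD_FAST x → push 1. Stack: [0, 1]
LOAD_CONST → push 7. Stack: [0, 1, 7]
BINARY_OP & → 1 & 7 = 1. Stack: [0, 1]
BINARY_OP % → 0 % 1 = 0. Stack: [0]
STORE_FAST p → p=0. Stack: []
LOAD_FAST_LOAD_FAST a,a → push 25,25. Stack: [25, 25]
BINARY_OP // → 25 // 25 = 1. Stack: [1]
STORE_FAST x → x=1. Stack: []
LOAD_FAST_LOAD_FAST x,a → push 1,25. Stack: [1, 25]
BINARY_OP | → 1 | 25 = 25. Stack: [25]
STORE_FAST w → w=25. Stack: []
LOAD_FAST_LOAD_FAST a,a → push 25,25. Stack: [25, 25]
BINARY_OP | → 25 | 25 = 25. Stack: [25]
LOAD_FAST w → push 25. Stack: [25, 25]
BINARY_OP % → 25 % 25 = 0. Stack: [0]
STORE_FAST p → p=0. Stack: []
LOAD_FAST_LOAD_FAST a,p → push 25,0. Stack: [25, 0]
BINARY_OP * → 25 * 0 = 0. Stack: [0]
LOAD_FAST a → push 25. Stack: [0, 25]
LOAD_CONST → push 3. Stack: [0, 25, 3]
BINARY_OP - → 25 - 3 = 22. Stack: [0, 22]
BINARY_OP * → 0 * 22 = 0. Stack: [0]
STORE_FAST x → x=0. Stack: []
LOAD_FAST w → push 25. Stack: [25]
RETURN_VALUE → return 25.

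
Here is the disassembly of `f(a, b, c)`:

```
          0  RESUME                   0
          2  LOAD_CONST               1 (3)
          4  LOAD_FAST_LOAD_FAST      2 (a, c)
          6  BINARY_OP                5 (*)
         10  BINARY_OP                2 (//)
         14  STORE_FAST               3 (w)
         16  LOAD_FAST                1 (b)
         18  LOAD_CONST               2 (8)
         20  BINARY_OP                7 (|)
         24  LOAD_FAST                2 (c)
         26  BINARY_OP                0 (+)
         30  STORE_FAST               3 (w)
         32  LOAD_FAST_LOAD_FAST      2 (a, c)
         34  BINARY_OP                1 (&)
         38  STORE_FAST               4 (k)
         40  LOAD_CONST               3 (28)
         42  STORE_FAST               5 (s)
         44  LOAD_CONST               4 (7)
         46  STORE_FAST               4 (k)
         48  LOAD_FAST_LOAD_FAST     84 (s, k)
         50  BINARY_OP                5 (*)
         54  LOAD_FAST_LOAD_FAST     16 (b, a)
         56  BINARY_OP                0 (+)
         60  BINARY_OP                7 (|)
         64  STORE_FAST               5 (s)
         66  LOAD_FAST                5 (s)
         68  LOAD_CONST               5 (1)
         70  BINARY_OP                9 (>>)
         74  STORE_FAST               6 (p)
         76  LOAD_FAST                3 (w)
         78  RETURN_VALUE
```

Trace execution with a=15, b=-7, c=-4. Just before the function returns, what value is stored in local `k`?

7

LOAD_CONST → push 3. Stack: [3]
LOAD_FAST_LOAD_FAST a,c → push 15,-4. Stack: [3, 15, -4]
BINARY_OP * → 15 * -4 = -60. Stack: [3, -60]
BINARY_OP // → 3 // -60 = -1. Stack: [-1]
STORE_FAST w → w=-1. Stack: []
LOAD_FAST b → push -7. Stack: [-7]
LOAD_CONST → push 8. Stack: [-7, 8]
BINARY_OP | → -7 | 8 = -7. Stack: [-7]
LOAD_FAST c → push -4. Stack: [-7, -4]
BINARY_OP + → -7 + -4 = -11. Stack: [-11]
STORE_FAST w → w=-11. Stack: []
LOAD_FAST_LOAD_FAST a,c → push 15,-4. Stack: [15, -4]
BINARY_OP & → 15 & -4 = 12. Stack: [12]
STORE_FAST k → k=12. Stack: []
LOAD_CONST → push 28. Stack: [28]
STORE_FAST s → s=28. Stack: []
LOAD_CONST → push 7. Stack: [7]
STORE_FAST k → k=7. Stack: []
LOAD_FAST_LOAD_FAST s,k → push 28,7. Stack: [28, 7]
BINARY_OP * → 28 * 7 = 196. Stack: [196]
LOAD_FAST_LOAD_FAST b,a → push -7,15. Stack: [196, -7, 15]
BINARY_OP + → -7 + 15 = 8. Stack: [196, 8]
BINARY_OP | → 196 | 8 = 204. Stack: [204]
STORE_FAST s → s=204. Stack: []
LOAD_FAST s → push 204. Stack: [204]
LOAD_CONST → push 1. Stack: [204, 1]
BINARY_OP >> → 204 >> 1 = 102. Stack: [102]
STORE_FAST p → p=102. Stack: []
LOAD_FAST w → push -11. Stack: [-11]
RETURN_VALUE → return -11.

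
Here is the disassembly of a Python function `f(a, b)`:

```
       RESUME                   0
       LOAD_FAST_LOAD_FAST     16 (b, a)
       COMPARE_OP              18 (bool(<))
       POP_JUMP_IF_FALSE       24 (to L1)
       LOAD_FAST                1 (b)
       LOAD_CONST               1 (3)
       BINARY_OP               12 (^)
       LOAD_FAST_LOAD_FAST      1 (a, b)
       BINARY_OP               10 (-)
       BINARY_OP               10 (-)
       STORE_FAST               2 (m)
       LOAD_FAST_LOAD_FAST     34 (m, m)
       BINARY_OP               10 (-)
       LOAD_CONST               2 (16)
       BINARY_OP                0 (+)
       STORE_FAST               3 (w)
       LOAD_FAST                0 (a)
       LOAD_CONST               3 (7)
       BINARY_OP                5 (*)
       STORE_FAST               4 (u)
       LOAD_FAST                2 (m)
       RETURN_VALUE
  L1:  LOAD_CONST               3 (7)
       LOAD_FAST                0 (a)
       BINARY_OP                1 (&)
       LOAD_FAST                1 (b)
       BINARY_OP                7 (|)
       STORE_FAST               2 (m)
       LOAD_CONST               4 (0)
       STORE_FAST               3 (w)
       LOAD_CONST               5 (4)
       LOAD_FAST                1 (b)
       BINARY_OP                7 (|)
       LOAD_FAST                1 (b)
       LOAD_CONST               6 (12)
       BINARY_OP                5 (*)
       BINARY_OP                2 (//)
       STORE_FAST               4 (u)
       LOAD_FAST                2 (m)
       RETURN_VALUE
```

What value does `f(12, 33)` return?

LOAD_FAST_LOAD_FAST b,a → push 33,12. Stack: [33, 12]
COMPARE_OP bool(<) → 33 vs 12 = False. Stack: [False]
POP_JUMP_IF_FALSE → pop False; jump. Stack: []
LOAD_CONST → push 7. Stack: [7]
LOAD_FAST a → push 12. Stack: [7, 12]
BINARY_OP & → 7 & 12 = 4. Stack: [4]
LOAD_FAST b → push 33. Stack: [4, 33]
BINARY_OP | → 4 | 33 = 37. Stack: [37]
STORE_FAST m → m=37. Stack: []
LOAD_CONST → push 0. Stack: [0]
STORE_FAST w → w=0. Stack: []
LOAD_CONST → push 4. Stack: [4]
LOAD_FAST b → push 33. Stack: [4, 33]
BINARY_OP | → 4 | 33 = 37. Stack: [37]
LOAD_FAST b → push 33. Stack: [37, 33]
LOAD_CONST → push 12. Stack: [37, 33, 12]
BINARY_OP * → 33 * 12 = 396. Stack: [37, 396]
BINARY_OP // → 37 // 396 = 0. Stack: [0]
STORE_FAST u → u=0. Stack: []
LOAD_FAST m → push 37. Stack: [37]
RETURN_VALUE → return 37.

37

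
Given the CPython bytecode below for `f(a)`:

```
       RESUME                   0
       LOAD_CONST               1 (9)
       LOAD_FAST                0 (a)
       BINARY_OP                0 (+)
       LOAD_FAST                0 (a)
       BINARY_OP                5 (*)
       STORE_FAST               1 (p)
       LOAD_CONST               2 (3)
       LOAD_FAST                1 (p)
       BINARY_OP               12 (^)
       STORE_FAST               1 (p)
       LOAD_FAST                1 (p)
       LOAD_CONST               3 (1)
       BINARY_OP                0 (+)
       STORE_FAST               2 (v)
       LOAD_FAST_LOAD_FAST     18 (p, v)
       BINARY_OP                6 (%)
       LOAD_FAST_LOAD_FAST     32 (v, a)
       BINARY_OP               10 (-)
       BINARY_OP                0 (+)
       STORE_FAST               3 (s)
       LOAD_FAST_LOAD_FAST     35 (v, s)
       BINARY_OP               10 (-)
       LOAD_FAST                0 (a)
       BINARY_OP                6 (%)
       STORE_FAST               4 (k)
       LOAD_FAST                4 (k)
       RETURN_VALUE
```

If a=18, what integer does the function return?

1

LOAD_CONST → push 9. Stack: [9]
LOAD_FAST a → push 18. Stack: [9, 18]
BINARY_OP + → 9 + 18 = 27. Stack: [27]
LOAD_FAST a → push 18. Stack: [27, 18]
BINARY_OP * → 27 * 18 = 486. Stack: [486]
STORE_FAST p → p=486. Stack: []
LOAD_CONST → push 3. Stack: [3]
LOAD_FAST p → push 486. Stack: [3, 486]
BINARY_OP ^ → 3 ^ 486 = 485. Stack: [485]
STORE_FAST p → p=485. Stack: []
LOAD_FAST p → push 485. Stack: [485]
LOAD_CONST → push 1. Stack: [485, 1]
BINARY_OP + → 485 + 1 = 486. Stack: [486]
STORE_FAST v → v=486. Stack: []
LOAD_FAST_LOAD_FAST p,v → push 485,486. Stack: [485, 486]
BINARY_OP % → 485 % 486 = 485. Stack: [485]
LOAD_FAST_LOAD_FAST v,a → push 486,18. Stack: [485, 486, 18]
BINARY_OP - → 486 - 18 = 468. Stack: [485, 468]
BINARY_OP + → 485 + 468 = 953. Stack: [953]
STORE_FAST s → s=953. Stack: []
LOAD_FAST_LOAD_FAST v,s → push 486,953. Stack: [486, 953]
BINARY_OP - → 486 - 953 = -467. Stack: [-467]
LOAD_FAST a → push 18. Stack: [-467, 18]
BINARY_OP % → -467 % 18 = 1. Stack: [1]
STORE_FAST k → k=1. Stack: []
LOAD_FAST k → push 1. Stack: [1]
RETURN_VALUE → return 1.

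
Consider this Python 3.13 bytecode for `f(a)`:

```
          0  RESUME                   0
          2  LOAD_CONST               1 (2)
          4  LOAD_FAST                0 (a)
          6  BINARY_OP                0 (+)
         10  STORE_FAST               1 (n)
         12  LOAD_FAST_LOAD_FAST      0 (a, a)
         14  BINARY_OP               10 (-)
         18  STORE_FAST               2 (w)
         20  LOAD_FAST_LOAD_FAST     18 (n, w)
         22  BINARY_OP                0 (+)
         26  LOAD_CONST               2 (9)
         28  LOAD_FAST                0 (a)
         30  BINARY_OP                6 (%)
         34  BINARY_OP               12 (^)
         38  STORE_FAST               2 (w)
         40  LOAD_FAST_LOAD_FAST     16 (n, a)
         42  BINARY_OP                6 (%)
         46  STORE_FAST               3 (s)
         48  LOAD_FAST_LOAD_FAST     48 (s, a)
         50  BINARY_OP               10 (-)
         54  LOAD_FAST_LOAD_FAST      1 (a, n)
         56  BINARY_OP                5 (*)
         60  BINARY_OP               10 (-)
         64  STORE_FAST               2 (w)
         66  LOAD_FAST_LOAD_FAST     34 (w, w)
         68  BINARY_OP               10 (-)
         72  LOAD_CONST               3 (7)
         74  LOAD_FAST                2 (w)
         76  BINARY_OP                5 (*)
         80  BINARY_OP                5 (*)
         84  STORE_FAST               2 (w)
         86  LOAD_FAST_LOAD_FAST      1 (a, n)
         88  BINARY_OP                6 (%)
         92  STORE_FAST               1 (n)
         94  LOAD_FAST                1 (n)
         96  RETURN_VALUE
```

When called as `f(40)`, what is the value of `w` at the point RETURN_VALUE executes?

LOAD_CONST → push 2. Stack: [2]
LOAD_FAST a → push 40. Stack: [2, 40]
BINARY_OP + → 2 + 40 = 42. Stack: [42]
STORE_FAST n → n=42. Stack: []
LOAD_FAST_LOAD_FAST a,a → push 40,40. Stack: [40, 40]
BINARY_OP - → 40 - 40 = 0. Stack: [0]
STORE_FAST w → w=0. Stack: []
LOAD_FAST_LOAD_FAST n,w → push 42,0. Stack: [42, 0]
BINARY_OP + → 42 + 0 = 42. Stack: [42]
LOAD_CONST → push 9. Stack: [42, 9]
LOAD_FAST a → push 40. Stack: [42, 9, 40]
BINARY_OP % → 9 % 40 = 9. Stack: [42, 9]
BINARY_OP ^ → 42 ^ 9 = 35. Stack: [35]
STORE_FAST w → w=35. Stack: []
LOAD_FAST_LOAD_FAST n,a → push 42,40. Stack: [42, 40]
BINARY_OP % → 42 % 40 = 2. Stack: [2]
STORE_FAST s → s=2. Stack: []
LOAD_FAST_LOAD_FAST s,a → push 2,40. Stack: [2, 40]
BINARY_OP - → 2 - 40 = -38. Stack: [-38]
LOAD_FAST_LOAD_FAST a,n → push 40,42. Stack: [-38, 40, 42]
BINARY_OP * → 40 * 42 = 1680. Stack: [-38, 1680]
BINARY_OP - → -38 - 1680 = -1718. Stack: [-1718]
STORE_FAST w → w=-1718. Stack: []
LOAD_FAST_LOAD_FAST w,w → push -1718,-1718. Stack: [-1718, -1718]
BINARY_OP - → -1718 - -1718 = 0. Stack: [0]
LOAD_CONST → push 7. Stack: [0, 7]
LOAD_FAST w → push -1718. Stack: [0, 7, -1718]
BINARY_OP * → 7 * -1718 = -12026. Stack: [0, -12026]
BINARY_OP * → 0 * -12026 = 0. Stack: [0]
STORE_FAST w → w=0. Stack: []
LOAD_FAST_LOAD_FAST a,n → push 40,42. Stack: [40, 42]
BINARY_OP % → 40 % 42 = 40. Stack: [40]
STORE_FAST n → n=40. Stack: []
LOAD_FAST n → push 40. Stack: [40]
RETURN_VALUE → return 40.

0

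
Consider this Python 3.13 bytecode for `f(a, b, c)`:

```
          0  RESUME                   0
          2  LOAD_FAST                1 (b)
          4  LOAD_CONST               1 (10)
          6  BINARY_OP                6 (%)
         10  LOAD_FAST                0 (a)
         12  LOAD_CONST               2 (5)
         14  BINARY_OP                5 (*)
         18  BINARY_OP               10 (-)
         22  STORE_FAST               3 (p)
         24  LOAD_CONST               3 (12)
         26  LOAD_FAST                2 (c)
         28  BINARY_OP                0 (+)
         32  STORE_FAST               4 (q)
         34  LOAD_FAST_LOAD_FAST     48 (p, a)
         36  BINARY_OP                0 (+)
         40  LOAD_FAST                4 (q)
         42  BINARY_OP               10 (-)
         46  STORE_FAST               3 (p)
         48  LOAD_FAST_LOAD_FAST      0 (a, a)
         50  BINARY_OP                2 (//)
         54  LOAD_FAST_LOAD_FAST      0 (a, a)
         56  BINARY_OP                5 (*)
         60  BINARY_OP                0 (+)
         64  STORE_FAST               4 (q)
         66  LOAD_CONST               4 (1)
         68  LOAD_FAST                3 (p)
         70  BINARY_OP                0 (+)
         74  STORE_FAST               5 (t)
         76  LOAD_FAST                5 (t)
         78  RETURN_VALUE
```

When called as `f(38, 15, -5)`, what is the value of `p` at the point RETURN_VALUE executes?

LOAD_FAST b → push 15. Stack: [15]
LOAD_CONST → push 10. Stack: [15, 10]
BINARY_OP % → 15 % 10 = 5. Stack: [5]
LOAD_FAST a → push 38. Stack: [5, 38]
LOAD_CONST → push 5. Stack: [5, 38, 5]
BINARY_OP * → 38 * 5 = 190. Stack: [5, 190]
BINARY_OP - → 5 - 190 = -185. Stack: [-185]
STORE_FAST p → p=-185. Stack: []
LOAD_CONST → push 12. Stack: [12]
LOAD_FAST c → push -5. Stack: [12, -5]
BINARY_OP + → 12 + -5 = 7. Stack: [7]
STORE_FAST q → q=7. Stack: []
LOAD_FAST_LOAD_FAST p,a → push -185,38. Stack: [-185, 38]
BINARY_OP + → -185 + 38 = -147. Stack: [-147]
LOAD_FAST q → push 7. Stack: [-147, 7]
BINARY_OP - → -147 - 7 = -154. Stack: [-154]
STORE_FAST p → p=-154. Stack: []
LOAD_FAST_LOAD_FAST a,a → push 38,38. Stack: [38, 38]
BINARY_OP // → 38 // 38 = 1. Stack: [1]
LOAD_FAST_LOAD_FAST a,a → push 38,38. Stack: [1, 38, 38]
BINARY_OP * → 38 * 38 = 1444. Stack: [1, 1444]
BINARY_OP + → 1 + 1444 = 1445. Stack: [1445]
STORE_FAST q → q=1445. Stack: []
LOAD_CONST → push 1. Stack: [1]
LOAD_FAST p → push -154. Stack: [1, -154]
BINARY_OP + → 1 + -154 = -153. Stack: [-153]
STORE_FAST t → t=-153. Stack: []
LOAD_FAST t → push -153. Stack: [-153]
RETURN_VALUE → return -153.

-154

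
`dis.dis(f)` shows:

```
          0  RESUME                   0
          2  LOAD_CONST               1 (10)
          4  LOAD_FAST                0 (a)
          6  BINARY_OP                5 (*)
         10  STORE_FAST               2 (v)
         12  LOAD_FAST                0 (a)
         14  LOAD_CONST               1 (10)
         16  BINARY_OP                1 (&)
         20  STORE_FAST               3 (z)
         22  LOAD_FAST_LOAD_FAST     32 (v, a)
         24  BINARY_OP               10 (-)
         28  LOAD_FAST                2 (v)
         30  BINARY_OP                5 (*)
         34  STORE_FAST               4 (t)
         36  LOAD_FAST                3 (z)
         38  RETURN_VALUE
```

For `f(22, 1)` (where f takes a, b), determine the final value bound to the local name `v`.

220

LOAD_CONST → push 10. Stack: [10]
LOAD_FAST a → push 22. Stack: [10, 22]
BINARY_OP * → 10 * 22 = 220. Stack: [220]
STORE_FAST v → v=220. Stack: []
LOAD_FAST a → push 22. Stack: [22]
LOAD_CONST → push 10. Stack: [22, 10]
BINARY_OP & → 22 & 10 = 2. Stack: [2]
STORE_FAST z → z=2. Stack: []
LOAD_FAST_LOAD_FAST v,a → push 220,22. Stack: [220, 22]
BINARY_OP - → 220 - 22 = 198. Stack: [198]
LOAD_FAST v → push 220. Stack: [198, 220]
BINARY_OP * → 198 * 220 = 43560. Stack: [43560]
STORE_FAST t → t=43560. Stack: []
LOAD_FAST z → push 2. Stack: [2]
RETURN_VALUE → return 2.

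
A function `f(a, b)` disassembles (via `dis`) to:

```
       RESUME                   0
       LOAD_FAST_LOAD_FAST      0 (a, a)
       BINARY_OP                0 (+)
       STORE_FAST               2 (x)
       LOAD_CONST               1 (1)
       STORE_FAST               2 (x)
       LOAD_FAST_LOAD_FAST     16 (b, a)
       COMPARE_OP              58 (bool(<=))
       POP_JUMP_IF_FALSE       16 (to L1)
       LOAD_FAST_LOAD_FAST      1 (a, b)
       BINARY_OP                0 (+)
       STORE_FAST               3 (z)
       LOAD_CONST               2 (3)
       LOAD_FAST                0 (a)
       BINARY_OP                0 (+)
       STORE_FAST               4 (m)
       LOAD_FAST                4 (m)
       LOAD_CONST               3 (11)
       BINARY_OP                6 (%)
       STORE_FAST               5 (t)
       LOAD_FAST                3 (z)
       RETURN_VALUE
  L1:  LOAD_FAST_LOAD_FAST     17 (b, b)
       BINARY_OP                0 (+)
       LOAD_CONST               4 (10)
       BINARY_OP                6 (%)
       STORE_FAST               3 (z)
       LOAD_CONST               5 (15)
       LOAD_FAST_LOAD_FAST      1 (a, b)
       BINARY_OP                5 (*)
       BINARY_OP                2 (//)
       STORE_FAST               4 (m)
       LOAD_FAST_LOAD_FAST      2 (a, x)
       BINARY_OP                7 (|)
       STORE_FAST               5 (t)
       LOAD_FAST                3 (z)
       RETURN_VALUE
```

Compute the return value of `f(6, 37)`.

4

LOAD_FAST_LOAD_FAST a,a → push 6,6. Stack: [6, 6]
BINARY_OP + → 6 + 6 = 12. Stack: [12]
STORE_FAST x → x=12. Stack: []
LOAD_CONST → push 1. Stack: [1]
STORE_FAST x → x=1. Stack: []
LOAD_FAST_LOAD_FAST b,a → push 37,6. Stack: [37, 6]
COMPARE_OP bool(<=) → 37 vs 6 = False. Stack: [False]
POP_JUMP_IF_FALSE → pop False; jump. Stack: []
LOAD_FAST_LOAD_FAST b,b → push 37,37. Stack: [37, 37]
BINARY_OP + → 37 + 37 = 74. Stack: [74]
LOAD_CONST → push 10. Stack: [74, 10]
BINARY_OP % → 74 % 10 = 4. Stack: [4]
STORE_FAST z → z=4. Stack: []
LOAD_CONST → push 15. Stack: [15]
LOAD_FAST_LOAD_FAST a,b → push 6,37. Stack: [15, 6, 37]
BINARY_OP * → 6 * 37 = 222. Stack: [15, 222]
BINARY_OP // → 15 // 222 = 0. Stack: [0]
STORE_FAST m → m=0. Stack: []
LOAD_FAST_LOAD_FAST a,x → push 6,1. Stack: [6, 1]
BINARY_OP | → 6 | 1 = 7. Stack: [7]
STORE_FAST t → t=7. Stack: []
LOAD_FAST z → push 4. Stack: [4]
RETURN_VALUE → return 4.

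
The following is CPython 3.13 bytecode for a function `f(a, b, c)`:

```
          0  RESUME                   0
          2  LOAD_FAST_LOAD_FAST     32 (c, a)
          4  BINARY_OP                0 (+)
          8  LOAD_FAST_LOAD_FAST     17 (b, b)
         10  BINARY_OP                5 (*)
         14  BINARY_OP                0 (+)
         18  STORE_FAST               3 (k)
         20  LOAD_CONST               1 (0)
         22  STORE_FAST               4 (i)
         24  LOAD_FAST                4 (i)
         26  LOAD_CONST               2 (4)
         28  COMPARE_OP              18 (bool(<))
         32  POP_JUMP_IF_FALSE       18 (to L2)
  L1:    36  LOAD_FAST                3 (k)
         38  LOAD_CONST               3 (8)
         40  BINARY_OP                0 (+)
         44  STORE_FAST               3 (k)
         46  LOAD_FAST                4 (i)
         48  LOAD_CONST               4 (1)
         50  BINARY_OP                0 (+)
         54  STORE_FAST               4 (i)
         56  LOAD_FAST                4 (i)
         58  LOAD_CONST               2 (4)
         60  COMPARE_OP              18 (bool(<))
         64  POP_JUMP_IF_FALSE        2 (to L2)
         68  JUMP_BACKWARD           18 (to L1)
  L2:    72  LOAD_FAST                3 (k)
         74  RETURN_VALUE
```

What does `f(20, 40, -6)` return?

1646

LOAD_FAST_LOAD_FAST c,a → push -6,20. Stack: [-6, 20]
BINARY_OP + → -6 + 20 = 14. Stack: [14]
LOAD_FAST_LOAD_FAST b,b → push 40,40. Stack: [14, 40, 40]
BINARY_OP * → 40 * 40 = 1600. Stack: [14, 1600]
BINARY_OP + → 14 + 1600 = 1614. Stack: [1614]
STORE_FAST k → k=1614. Stack: []
LOAD_CONST → push 0. Stack: [0]
STORE_FAST i → i=0. Stack: []
LOAD_FAST i → push 0. Stack: [0]
LOAD_CONST → push 4. Stack: [0, 4]
COMPARE_OP bool(<) → 0 vs 4 = True. Stack: [True]
POP_JUMP_IF_FALSE → pop True; no jump. Stack: []
LOAD_FAST k → push 1614. Stack: [1614]
LOAD_CONST → push 8. Stack: [1614, 8]
BINARY_OP + → 1614 + 8 = 1622. Stack: [1622]
STORE_FAST k → k=1622. Stack: []
LOAD_FAST i → push 0. Stack: [0]
LOAD_CONST → push 1. Stack: [0, 1]
BINARY_OP + → 0 + 1 = 1. Stack: [1]
STORE_FAST i → i=1. Stack: []
LOAD_FAST i → push 1. Stack: [1]
LOAD_CONST → push 4. Stack: [1, 4]
COMPARE_OP bool(<) → 1 vs 4 = True. Stack: [True]
POP_JUMP_IF_FALSE → pop True; no jump. Stack: []
LOAD_FAST k → push 1622. Stack: [1622]
LOAD_CONST → push 8. Stack: [1622, 8]
BINARY_OP + → 1622 + 8 = 1630. Stack: [1630]
STORE_FAST k → k=1630. Stack: []
LOAD_FAST i → push 1. Stack: [1]
LOAD_CONST → push 1. Stack: [1, 1]
BINARY_OP + → 1 + 1 = 2. Stack: [2]
STORE_FAST i → i=2. Stack: []
LOAD_FAST i → push 2. Stack: [2]
LOAD_CONST → push 4. Stack: [2, 4]
COMPARE_OP bool(<) → 2 vs 4 = True. Stack: [True]
POP_JUMP_IF_FALSE → pop True; no jump. Stack: []
LOAD_FAST k → push 1630. Stack: [1630]
LOAD_CONST → push 8. Stack: [1630, 8]
BINARY_OP + → 1630 + 8 = 1638. Stack: [1638]
STORE_FAST k → k=1638. Stack: []
LOAD_FAST i → push 2. Stack: [2]
LOAD_CONST → push 1. Stack: [2, 1]
BINARY_OP + → 2 + 1 = 3. Stack: [3]
STORE_FAST i → i=3. Stack: []
LOAD_FAST i → push 3. Stack: [3]
LOAD_CONST → push 4. Stack: [3, 4]
COMPARE_OP bool(<) → 3 vs 4 = True. Stack: [True]
POP_JUMP_IF_FALSE → pop True; no jump. Stack: []
LOAD_FAST k → push 1638. Stack: [1638]
LOAD_CONST → push 8. Stack: [1638, 8]
BINARY_OP + → 1638 + 8 = 1646. Stack: [1646]
STORE_FAST k → k=1646. Stack: []
LOAD_FAST i → push 3. Stack: [3]
LOAD_CONST → push 1. Stack: [3, 1]
BINARY_OP + → 3 + 1 = 4. Stack: [4]
STORE_FAST i → i=4. Stack: []
LOAD_FAST i → push 4. Stack: [4]
LOAD_CONST → push 4. Stack: [4, 4]
COMPARE_OP bool(<) → 4 vs 4 = False. Stack: [False]
POP_JUMP_IF_FALSE → pop False; jump. Stack: []
LOAD_FAST k → push 1646. Stack: [1646]
RETURN_VALUE → return 1646.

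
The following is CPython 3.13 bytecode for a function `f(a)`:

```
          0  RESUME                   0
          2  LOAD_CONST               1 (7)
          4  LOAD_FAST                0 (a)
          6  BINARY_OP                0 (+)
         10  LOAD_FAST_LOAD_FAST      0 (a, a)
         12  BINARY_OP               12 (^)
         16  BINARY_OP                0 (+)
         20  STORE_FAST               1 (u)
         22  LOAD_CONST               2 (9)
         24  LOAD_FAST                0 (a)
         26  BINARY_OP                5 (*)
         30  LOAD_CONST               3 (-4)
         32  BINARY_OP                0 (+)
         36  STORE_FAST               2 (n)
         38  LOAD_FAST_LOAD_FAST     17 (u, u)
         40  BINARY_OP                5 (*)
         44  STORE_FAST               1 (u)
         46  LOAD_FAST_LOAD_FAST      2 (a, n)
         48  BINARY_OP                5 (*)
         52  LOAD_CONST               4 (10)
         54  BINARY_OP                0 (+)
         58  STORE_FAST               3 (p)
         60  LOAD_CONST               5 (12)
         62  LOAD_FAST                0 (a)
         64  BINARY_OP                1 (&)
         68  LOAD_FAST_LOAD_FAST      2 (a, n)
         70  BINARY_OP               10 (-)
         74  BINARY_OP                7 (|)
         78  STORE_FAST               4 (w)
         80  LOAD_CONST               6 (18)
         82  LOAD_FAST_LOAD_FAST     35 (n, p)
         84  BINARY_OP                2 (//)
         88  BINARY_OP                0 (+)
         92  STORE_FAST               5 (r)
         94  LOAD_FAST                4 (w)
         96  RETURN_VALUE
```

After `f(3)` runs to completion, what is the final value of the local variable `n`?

23

LOAD_CONST → push 7. Stack: [7]
LOAD_FAST a → push 3. Stack: [7, 3]
BINARY_OP + → 7 + 3 = 10. Stack: [10]
LOAD_FAST_LOAD_FAST a,a → push 3,3. Stack: [10, 3, 3]
BINARY_OP ^ → 3 ^ 3 = 0. Stack: [10, 0]
BINARY_OP + → 10 + 0 = 10. Stack: [10]
STORE_FAST u → u=10. Stack: []
LOAD_CONST → push 9. Stack: [9]
LOAD_FAST a → push 3. Stack: [9, 3]
BINARY_OP * → 9 * 3 = 27. Stack: [27]
LOAD_CONST → push -4. Stack: [27, -4]
BINARY_OP + → 27 + -4 = 23. Stack: [23]
STORE_FAST n → n=23. Stack: []
LOAD_FAST_LOAD_FAST u,u → push 10,10. Stack: [10, 10]
BINARY_OP * → 10 * 10 = 100. Stack: [100]
STORE_FAST u → u=100. Stack: []
LOAD_FAST_LOAD_FAST a,n → push 3,23. Stack: [3, 23]
BINARY_OP * → 3 * 23 = 69. Stack: [69]
LOAD_CONST → push 10. Stack: [69, 10]
BINARY_OP + → 69 + 10 = 79. Stack: [79]
STORE_FAST p → p=79. Stack: []
LOAD_CONST → push 12. Stack: [12]
LOAD_FAST a → push 3. Stack: [12, 3]
BINARY_OP & → 12 & 3 = 0. Stack: [0]
LOAD_FAST_LOAD_FAST a,n → push 3,23. Stack: [0, 3, 23]
BINARY_OP - → 3 - 23 = -20. Stack: [0, -20]
BINARY_OP | → 0 | -20 = -20. Stack: [-20]
STORE_FAST w → w=-20. Stack: []
LOAD_CONST → push 18. Stack: [18]
LOAD_FAST_LOAD_FAST n,p → push 23,79. Stack: [18, 23, 79]
BINARY_OP // → 23 // 79 = 0. Stack: [18, 0]
BINARY_OP + → 18 + 0 = 18. Stack: [18]
STORE_FAST r → r=18. Stack: []
LOAD_FAST w → push -20. Stack: [-20]
RETURN_VALUE → return -20.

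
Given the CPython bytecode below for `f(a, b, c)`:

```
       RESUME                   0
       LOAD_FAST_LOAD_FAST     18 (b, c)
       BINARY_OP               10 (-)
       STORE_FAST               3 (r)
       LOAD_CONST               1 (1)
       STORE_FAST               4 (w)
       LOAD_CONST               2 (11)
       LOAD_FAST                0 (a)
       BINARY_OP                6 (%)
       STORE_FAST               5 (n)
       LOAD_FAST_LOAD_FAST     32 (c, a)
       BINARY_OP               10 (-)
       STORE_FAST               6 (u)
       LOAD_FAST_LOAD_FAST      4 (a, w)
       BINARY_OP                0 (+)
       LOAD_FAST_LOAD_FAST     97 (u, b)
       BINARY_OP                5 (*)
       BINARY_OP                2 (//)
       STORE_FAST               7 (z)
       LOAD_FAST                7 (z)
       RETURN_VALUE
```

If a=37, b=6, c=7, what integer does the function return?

LOAD_FAST_LOAD_FAST b,c → push 6,7. Stack: [6, 7]
BINARY_OP - → 6 - 7 = -1. Stack: [-1]
STORE_FAST r → r=-1. Stack: []
LOAD_CONST → push 1. Stack: [1]
STORE_FAST w → w=1. Stack: []
LOAD_CONST → push 11. Stack: [11]
LOAD_FAST a → push 37. Stack: [11, 37]
BINARY_OP % → 11 % 37 = 11. Stack: [11]
STORE_FAST n → n=11. Stack: []
LOAD_FAST_LOAD_FAST c,a → push 7,37. Stack: [7, 37]
BINARY_OP - → 7 - 37 = -30. Stack: [-30]
STORE_FAST u → u=-30. Stack: []
LOAD_FAST_LOAD_FAST a,w → push 37,1. Stack: [37, 1]
BINARY_OP + → 37 + 1 = 38. Stack: [38]
LOAD_FAST_LOAD_FAST u,b → push -30,6. Stack: [38, -30, 6]
BINARY_OP * → -30 * 6 = -180. Stack: [38, -180]
BINARY_OP // → 38 // -180 = -1. Stack: [-1]
STORE_FAST z → z=-1. Stack: []
LOAD_FAST z → push -1. Stack: [-1]
RETURN_VALUE → return -1.

-1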